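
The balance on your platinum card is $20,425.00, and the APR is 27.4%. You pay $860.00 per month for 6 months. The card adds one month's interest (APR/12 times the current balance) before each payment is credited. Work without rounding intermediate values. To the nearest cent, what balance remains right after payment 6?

Monthly rate r = 27.4%/12 = 2.28333% = 0.0228333.
Each month: B ← B·(1+r) − $860.00.
Month 1: interest $466.37; balance after payment $20,031.37.
Month 2: interest $457.38; balance after payment $19,628.75.
Month 3: interest $448.19; balance after payment $19,216.94.
Month 4: interest $438.79; balance after payment $18,795.73.
Month 5: interest $429.17; balance after payment $18,364.90.
Month 6: interest $419.33; balance after payment $17,924.23.

$17,924.23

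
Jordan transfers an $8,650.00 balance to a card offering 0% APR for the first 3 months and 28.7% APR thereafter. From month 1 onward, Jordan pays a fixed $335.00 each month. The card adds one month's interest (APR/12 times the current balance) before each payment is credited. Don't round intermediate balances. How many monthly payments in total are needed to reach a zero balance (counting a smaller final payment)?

Promo months 1–3 at r₀ = 0%/12 = 0; months 4+ at r₁ = 28.7%/12 = 0.0239167.
After month 3 (no interest yet): B = $8,650.00 − 3·$335.00 = $7,645.00.
Then at r₁ with $335.00/mo: n₂ = −ln(1 − r₁·B/P)/ln(1+r₁) ≈ 33.39 → 34 more payments.

37 months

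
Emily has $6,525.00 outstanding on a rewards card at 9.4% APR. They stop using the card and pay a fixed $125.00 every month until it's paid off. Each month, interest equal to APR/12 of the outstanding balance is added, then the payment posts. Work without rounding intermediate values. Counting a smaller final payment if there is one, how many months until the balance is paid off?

Monthly rate r = 9.4%/12 = 0.783333% = 0.00783333.
Recurrence: B ← B·(1+r) − $125.00.
Month 1: interest $51.11; balance after payment $6,451.11.
Month 2: interest $50.53; balance after payment $6,376.65.
Closed form: n = −ln(1 − rB₀/P)/ln(1+r) = −ln(0.5911)/ln(1.00783) ≈ 67.382, so the balance reaches zero during payment 68.

68 payments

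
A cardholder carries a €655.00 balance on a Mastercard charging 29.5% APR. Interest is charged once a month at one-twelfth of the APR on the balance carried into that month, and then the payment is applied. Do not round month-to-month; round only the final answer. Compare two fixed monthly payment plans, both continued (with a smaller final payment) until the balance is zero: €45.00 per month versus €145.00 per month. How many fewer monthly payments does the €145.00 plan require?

14 fewer payments

Monthly rate r = 29.5%/12 = 2.45833% = 0.0245833.
At €45.00/mo: n = ⌈−ln(1 − rB₀/P)/ln(1+r)⌉ = 19 payments (last €10.74); total interest = total paid − €655.00 = €165.74.
At €145.00/mo: 5 payments (last €123.03); total interest €48.03.
Payments saved = 19 − 5 = 14.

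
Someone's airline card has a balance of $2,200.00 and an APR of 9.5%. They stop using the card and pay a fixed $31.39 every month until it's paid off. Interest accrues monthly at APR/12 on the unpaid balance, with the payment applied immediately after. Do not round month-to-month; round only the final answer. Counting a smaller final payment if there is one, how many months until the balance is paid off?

Monthly rate r = 9.5%/12 = 0.791667% = 0.00791667.
Recurrence: B ← B·(1+r) − $31.39.
Month 1: interest $17.42; balance after payment $2,186.03.
Month 2: interest $17.31; balance after payment $2,171.94.
Closed form: n = −ln(1 − rB₀/P)/ln(1+r) = −ln(0.44515)/ln(1.00792) ≈ 102.636, so the balance reaches zero during payment 103.

103 payments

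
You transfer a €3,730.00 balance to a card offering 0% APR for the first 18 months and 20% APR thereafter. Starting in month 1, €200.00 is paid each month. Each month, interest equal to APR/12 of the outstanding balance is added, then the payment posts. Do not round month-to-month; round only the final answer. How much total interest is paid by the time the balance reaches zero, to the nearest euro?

€2

Promo months 1–18 at r₀ = 0%/12 = 0; months 19+ at r₁ = 20%/12 = 0.0166667.
After month 18 (no interest yet): B = €3,730.00 − 18·€200.00 = €130.00.
Then at r₁ with €200.00/mo: n₂ = −ln(1 − r₁·B/P)/ln(1+r₁) ≈ 0.66 → 1 more payments.
Total paid = 18·€200.00 + €132.17 = €3,732.17; interest = €3,732.17 − €3,730.00 = €2.17.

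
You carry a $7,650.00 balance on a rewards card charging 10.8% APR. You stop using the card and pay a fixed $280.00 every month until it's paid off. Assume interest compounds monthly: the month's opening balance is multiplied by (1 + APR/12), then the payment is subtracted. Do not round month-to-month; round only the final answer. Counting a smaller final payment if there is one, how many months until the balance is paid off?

Monthly rate r = 10.8%/12 = 0.9% = 0.009.
Recurrence: B ← B·(1+r) − $280.00.
Month 1: interest $68.85; balance after payment $7,438.85.
Month 2: interest $66.95; balance after payment $7,225.80.
Closed form: n = −ln(1 − rB₀/P)/ln(1+r) = −ln(0.75411)/ln(1.009) ≈ 31.499, so the balance reaches zero during payment 32.

32 months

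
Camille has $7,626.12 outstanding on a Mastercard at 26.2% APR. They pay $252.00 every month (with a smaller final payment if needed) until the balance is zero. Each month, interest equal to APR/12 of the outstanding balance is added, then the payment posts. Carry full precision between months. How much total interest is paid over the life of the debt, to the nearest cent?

$4,986.08

Monthly rate r = 26.2%/12 = 2.18333% = 0.0218333.
Payoff takes n = ⌈−ln(1 − rB₀/P)/ln(1+r)⌉ = ⌈50.048⌉ = 51 payments; the last is $12.20.
Total paid = 50·$252.00 + $12.20 = $12,612.20.
Total interest = total paid − principal = $12,612.20 − $7,626.12 = $4,986.08.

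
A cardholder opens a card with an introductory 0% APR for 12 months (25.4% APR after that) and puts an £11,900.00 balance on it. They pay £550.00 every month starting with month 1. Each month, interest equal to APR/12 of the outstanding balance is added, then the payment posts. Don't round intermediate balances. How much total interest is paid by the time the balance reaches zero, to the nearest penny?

£690.55

Promo months 1–12 at r₀ = 0%/12 = 0; months 13+ at r₁ = 25.4%/12 = 0.0211667.
After month 12 (no interest yet): B = £11,900.00 − 12·£550.00 = £5,300.00.
Then at r₁ with £550.00/mo: n₂ = −ln(1 − r₁·B/P)/ln(1+r₁) ≈ 10.89 → 11 more payments.
Total paid = 22·£550.00 + £490.55 = £12,590.55; interest = £12,590.55 − £11,900.00 = £690.55.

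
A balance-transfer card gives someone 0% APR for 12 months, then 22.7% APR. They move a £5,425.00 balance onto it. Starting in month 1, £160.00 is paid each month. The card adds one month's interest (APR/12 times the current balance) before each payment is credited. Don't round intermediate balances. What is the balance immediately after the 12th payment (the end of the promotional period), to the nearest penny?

Promo months 1–12 at r₀ = 0%/12 = 0; months 13+ at r₁ = 22.7%/12 = 0.0189167.
After month 12 (no interest yet): B = £5,425.00 − 12·£160.00 = £3,505.00.

£3,505.00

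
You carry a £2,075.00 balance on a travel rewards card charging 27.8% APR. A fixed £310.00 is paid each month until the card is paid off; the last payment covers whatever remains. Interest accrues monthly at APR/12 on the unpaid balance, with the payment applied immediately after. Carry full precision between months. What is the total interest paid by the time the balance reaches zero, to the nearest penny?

£206.56

Monthly rate r = 27.8%/12 = 2.31667% = 0.0231667.
Payoff takes n = ⌈−ln(1 − rB₀/P)/ln(1+r)⌉ = ⌈7.357⌉ = 8 payments; the last is £111.56.
Total paid = 7·£310.00 + £111.56 = £2,281.56.
Total interest = total paid − principal = £2,281.56 − £2,075.00 = £206.56.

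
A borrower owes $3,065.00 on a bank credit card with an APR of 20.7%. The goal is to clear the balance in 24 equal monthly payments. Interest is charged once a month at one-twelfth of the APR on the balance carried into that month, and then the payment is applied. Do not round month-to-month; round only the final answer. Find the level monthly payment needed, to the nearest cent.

Monthly rate r = 20.7%/12 = 1.725% = 0.01725.
Level-payment amortization: P = B₀·r / (1 − (1+r)^(−n)) = 3065.00·0.01725 / (1 − 1.01725^(−24)).
Denominator 1 − (1+r)^(−24) = 0.336661453.
P = 52.8712 / 0.336661453 ≈ 157.05.

$157.05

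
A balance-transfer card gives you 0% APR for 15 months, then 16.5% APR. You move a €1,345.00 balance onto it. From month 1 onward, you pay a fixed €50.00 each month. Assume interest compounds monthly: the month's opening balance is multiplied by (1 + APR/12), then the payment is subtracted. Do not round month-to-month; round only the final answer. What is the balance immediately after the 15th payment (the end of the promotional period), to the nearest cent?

Promo months 1–15 at r₀ = 0%/12 = 0; months 16+ at r₁ = 16.5%/12 = 0.01375.
After month 15 (no interest yet): B = €1,345.00 − 15·€50.00 = €595.00.

€595.00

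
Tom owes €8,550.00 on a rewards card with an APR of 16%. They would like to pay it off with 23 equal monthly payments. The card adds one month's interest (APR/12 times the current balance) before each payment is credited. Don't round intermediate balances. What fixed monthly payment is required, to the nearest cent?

Monthly rate r = 16%/12 = 1.33333% = 0.0133333.
Level-payment amortization: P = B₀·r / (1 − (1+r)^(−n)) = 8550.00·0.0133333 / (1 − 1.01333^(−23)).
Denominator 1 − (1+r)^(−23) = 0.262611372.
P = 114 / 0.262611372 ≈ 434.10.

€434.10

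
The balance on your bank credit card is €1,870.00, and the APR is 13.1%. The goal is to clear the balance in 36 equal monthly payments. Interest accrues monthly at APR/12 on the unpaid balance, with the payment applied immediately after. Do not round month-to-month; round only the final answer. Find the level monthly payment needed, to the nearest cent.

Monthly rate r = 13.1%/12 = 1.09167% = 0.0109167.
Level-payment amortization: P = B₀·r / (1 − (1+r)^(−n)) = 1870.00·0.0109167 / (1 − 1.01092^(−36)).
Denominator 1 − (1+r)^(−36) = 0.323532152.
P = 20.4142 / 0.323532152 ≈ 63.10.

€63.10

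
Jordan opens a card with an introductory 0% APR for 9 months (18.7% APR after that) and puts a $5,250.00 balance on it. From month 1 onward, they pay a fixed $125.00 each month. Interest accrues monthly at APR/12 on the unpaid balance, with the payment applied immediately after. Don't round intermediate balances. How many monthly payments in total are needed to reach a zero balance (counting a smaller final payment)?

Promo months 1–9 at r₀ = 0%/12 = 0; months 10+ at r₁ = 18.7%/12 = 0.0155833.
After month 9 (no interest yet): B = $5,250.00 − 9·$125.00 = $4,125.00.
Then at r₁ with $125.00/mo: n₂ = −ln(1 − r₁·B/P)/ln(1+r₁) ≈ 46.70 → 47 more payments.

56 months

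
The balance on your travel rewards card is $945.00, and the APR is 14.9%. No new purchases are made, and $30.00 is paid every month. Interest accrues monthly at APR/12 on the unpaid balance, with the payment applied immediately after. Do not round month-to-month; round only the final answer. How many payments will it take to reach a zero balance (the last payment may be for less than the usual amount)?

41 payments

Monthly rate r = 14.9%/12 = 1.24167% = 0.0124167.
Recurrence: B ← B·(1+r) − $30.00.
Month 1: interest $11.73; balance after payment $926.73.
Month 2: interest $11.51; balance after payment $908.24.
Closed form: n = −ln(1 − rB₀/P)/ln(1+r) = −ln(0.60888)/ln(1.01242) ≈ 40.205, so the balance reaches zero during payment 41.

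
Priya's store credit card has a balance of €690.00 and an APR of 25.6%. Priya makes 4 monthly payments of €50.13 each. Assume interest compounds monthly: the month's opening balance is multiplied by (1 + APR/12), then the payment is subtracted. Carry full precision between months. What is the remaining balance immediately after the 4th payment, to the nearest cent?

Monthly rate r = 25.6%/12 = 2.13333% = 0.0213333.
Each month: B ← B·(1+r) − €50.13.
Month 1: interest €14.72; balance after payment €654.59.
Month 2: interest €13.96; balance after payment €618.42.
Month 3: interest €13.19; balance after payment €581.49.
Month 4: interest €12.41; balance after payment €543.76.

€543.76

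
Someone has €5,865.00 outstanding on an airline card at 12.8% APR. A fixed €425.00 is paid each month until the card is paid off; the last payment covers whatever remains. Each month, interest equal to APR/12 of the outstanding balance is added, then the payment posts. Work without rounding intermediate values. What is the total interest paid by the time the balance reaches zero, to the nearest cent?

Monthly rate r = 12.8%/12 = 1.06667% = 0.0106667.
Payoff takes n = ⌈−ln(1 − rB₀/P)/ln(1+r)⌉ = ⌈15.007⌉ = 16 payments; the last is €3.12.
Total paid = 15·€425.00 + €3.12 = €6,378.12.
Total interest = total paid − principal = €6,378.12 − €5,865.00 = €513.12.

€513.12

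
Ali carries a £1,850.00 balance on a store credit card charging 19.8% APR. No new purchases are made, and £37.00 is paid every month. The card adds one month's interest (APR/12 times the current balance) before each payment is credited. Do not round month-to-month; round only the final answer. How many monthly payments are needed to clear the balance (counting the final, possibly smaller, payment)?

107 payments

Monthly rate r = 19.8%/12 = 1.65% = 0.0165.
Recurrence: B ← B·(1+r) − £37.00.
Month 1: interest £30.53; balance after payment £1,843.53.
Month 2: interest £30.42; balance after payment £1,836.94.
Closed form: n = −ln(1 − rB₀/P)/ln(1+r) = −ln(0.175)/ln(1.0165) ≈ 106.504, so the balance reaches zero during payment 107.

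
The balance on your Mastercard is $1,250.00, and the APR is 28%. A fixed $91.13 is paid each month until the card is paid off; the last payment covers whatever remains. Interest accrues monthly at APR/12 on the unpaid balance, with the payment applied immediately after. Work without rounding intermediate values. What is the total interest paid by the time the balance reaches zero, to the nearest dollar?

$274

Monthly rate r = 28%/12 = 2.33333% = 0.0233333.
Payoff takes n = ⌈−ln(1 − rB₀/P)/ln(1+r)⌉ = ⌈16.724⌉ = 17 payments; the last is $66.19.
Total paid = 16·$91.13 + $66.19 = $1,524.27.
Total interest = total paid − principal = $1,524.27 − $1,250.00 = $274.27.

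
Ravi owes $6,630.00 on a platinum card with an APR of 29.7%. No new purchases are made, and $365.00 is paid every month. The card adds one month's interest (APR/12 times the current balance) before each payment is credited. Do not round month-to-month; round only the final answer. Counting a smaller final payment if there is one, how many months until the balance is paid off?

Monthly rate r = 29.7%/12 = 2.475% = 0.02475.
Recurrence: B ← B·(1+r) − $365.00.
Month 1: interest $164.09; balance after payment $6,429.09.
Month 2: interest $159.12; balance after payment $6,223.21.
Closed form: n = −ln(1 − rB₀/P)/ln(1+r) = −ln(0.55043)/ln(1.02475) ≈ 24.421, so the balance reaches zero during payment 25.

25 months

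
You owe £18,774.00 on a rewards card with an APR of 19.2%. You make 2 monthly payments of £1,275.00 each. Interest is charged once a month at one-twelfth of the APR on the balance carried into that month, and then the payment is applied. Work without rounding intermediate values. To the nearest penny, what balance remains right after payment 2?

Monthly rate r = 19.2%/12 = 1.6% = 0.016.
Each month: B ← B·(1+r) − £1,275.00.
Month 1: interest £300.38; balance after payment £17,799.38.
Month 2: interest £284.79; balance after payment £16,809.17.

£16,809.17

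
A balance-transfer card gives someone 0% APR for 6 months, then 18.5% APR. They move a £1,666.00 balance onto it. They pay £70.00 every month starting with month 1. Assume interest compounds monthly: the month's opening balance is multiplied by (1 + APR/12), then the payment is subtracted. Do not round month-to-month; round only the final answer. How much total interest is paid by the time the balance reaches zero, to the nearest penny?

Promo months 1–6 at r₀ = 0%/12 = 0; months 7+ at r₁ = 18.5%/12 = 0.0154167.
After month 6 (no interest yet): B = £1,666.00 − 6·£70.00 = £1,246.00.
Then at r₁ with £70.00/mo: n₂ = −ln(1 − r₁·B/P)/ln(1+r₁) ≈ 20.97 → 21 more payments.
Total paid = 26·£70.00 + £67.73 = £1,887.73; interest = £1,887.73 − £1,666.00 = £221.73.

£221.73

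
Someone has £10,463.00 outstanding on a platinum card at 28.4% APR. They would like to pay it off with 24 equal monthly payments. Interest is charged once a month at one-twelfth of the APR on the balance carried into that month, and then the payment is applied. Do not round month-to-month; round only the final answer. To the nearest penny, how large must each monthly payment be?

Monthly rate r = 28.4%/12 = 2.36667% = 0.0236667.
Level-payment amortization: P = B₀·r / (1 − (1+r)^(−n)) = 10463.00·0.0236667 / (1 − 1.02367^(−24)).
Denominator 1 − (1+r)^(−24) = 0.429580296.
P = 247.624 / 0.429580296 ≈ 576.43.

£576.43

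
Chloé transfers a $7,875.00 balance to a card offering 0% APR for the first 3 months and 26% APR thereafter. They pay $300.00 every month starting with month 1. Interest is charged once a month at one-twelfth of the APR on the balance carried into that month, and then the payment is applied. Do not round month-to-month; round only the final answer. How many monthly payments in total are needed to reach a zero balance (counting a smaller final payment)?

Promo months 1–3 at r₀ = 0%/12 = 0; months 4+ at r₁ = 26%/12 = 0.0216667.
After month 3 (no interest yet): B = $7,875.00 − 3·$300.00 = $6,975.00.
Then at r₁ with $300.00/mo: n₂ = −ln(1 − r₁·B/P)/ln(1+r₁) ≈ 32.69 → 33 more payments.

36 months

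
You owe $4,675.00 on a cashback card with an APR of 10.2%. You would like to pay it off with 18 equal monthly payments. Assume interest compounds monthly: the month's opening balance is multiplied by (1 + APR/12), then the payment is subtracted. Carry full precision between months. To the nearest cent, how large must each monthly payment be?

Monthly rate r = 10.2%/12 = 0.85% = 0.0085.
Level-payment amortization: P = B₀·r / (1 − (1+r)^(−n)) = 4675.00·0.0085 / (1 − 1.0085^(−18)).
Denominator 1 − (1+r)^(−18) = 0.141315242.
P = 39.7375 / 0.141315242 ≈ 281.20.

$281.20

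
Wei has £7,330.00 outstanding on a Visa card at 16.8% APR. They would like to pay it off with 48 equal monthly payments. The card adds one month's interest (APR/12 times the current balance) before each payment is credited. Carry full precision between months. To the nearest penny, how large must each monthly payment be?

£210.75

Monthly rate r = 16.8%/12 = 1.4% = 0.014.
Level-payment amortization: P = B₀·r / (1 − (1+r)^(−n)) = 7330.00·0.014 / (1 − 1.014^(−48)).
Denominator 1 − (1+r)^(−48) = 0.486928182.
P = 102.62 / 0.486928182 ≈ 210.75.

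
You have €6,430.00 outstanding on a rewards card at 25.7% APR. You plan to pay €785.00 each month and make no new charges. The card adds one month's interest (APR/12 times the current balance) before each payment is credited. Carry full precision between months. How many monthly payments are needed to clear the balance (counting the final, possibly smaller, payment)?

Monthly rate r = 25.7%/12 = 2.14167% = 0.0214167.
Recurrence: B ← B·(1+r) − €785.00.
Month 1: interest €137.71; balance after payment €5,782.71.
Month 2: interest €123.85; balance after payment €5,121.56.
Closed form: n = −ln(1 − rB₀/P)/ln(1+r) = −ln(0.82457)/ln(1.02142) ≈ 9.103, so the balance reaches zero during payment 10.

10 months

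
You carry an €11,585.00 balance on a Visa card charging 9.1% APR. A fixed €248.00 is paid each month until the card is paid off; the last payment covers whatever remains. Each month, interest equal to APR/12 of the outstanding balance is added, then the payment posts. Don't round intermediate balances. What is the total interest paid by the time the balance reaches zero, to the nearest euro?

Monthly rate r = 9.1%/12 = 0.758333% = 0.00758333.
Payoff takes n = ⌈−ln(1 − rB₀/P)/ln(1+r)⌉ = ⌈57.889⌉ = 58 payments; the last is €220.59.
Total paid = 57·€248.00 + €220.59 = €14,356.59.
Total interest = total paid − principal = €14,356.59 − €11,585.00 = €2,771.59.

€2,772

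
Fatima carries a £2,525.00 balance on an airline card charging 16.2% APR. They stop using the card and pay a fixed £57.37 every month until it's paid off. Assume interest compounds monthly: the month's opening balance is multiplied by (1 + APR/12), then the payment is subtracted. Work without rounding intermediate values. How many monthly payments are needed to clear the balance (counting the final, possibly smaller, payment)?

68 payments

Monthly rate r = 16.2%/12 = 1.35% = 0.0135.
Recurrence: B ← B·(1+r) − £57.37.
Month 1: interest £34.09; balance after payment £2,501.72.
Month 2: interest £33.77; balance after payment £2,478.12.
Closed form: n = −ln(1 − rB₀/P)/ln(1+r) = −ln(0.40583)/ln(1.0135) ≈ 67.251, so the balance reaches zero during payment 68.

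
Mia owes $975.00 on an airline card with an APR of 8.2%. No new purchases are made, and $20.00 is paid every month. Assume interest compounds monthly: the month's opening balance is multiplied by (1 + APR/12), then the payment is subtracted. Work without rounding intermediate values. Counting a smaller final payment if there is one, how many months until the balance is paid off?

Monthly rate r = 8.2%/12 = 0.683333% = 0.00683333.
Recurrence: B ← B·(1+r) − $20.00.
Month 1: interest $6.66; balance after payment $961.66.
Month 2: interest $6.57; balance after payment $948.23.
Closed form: n = −ln(1 − rB₀/P)/ln(1+r) = −ln(0.66687)/ln(1.00683) ≈ 59.493, so the balance reaches zero during payment 60.

60 months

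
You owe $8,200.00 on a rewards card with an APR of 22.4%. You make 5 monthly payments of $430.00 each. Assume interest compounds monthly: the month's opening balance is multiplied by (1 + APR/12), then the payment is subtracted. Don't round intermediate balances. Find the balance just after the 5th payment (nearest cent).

$6,762.67

Monthly rate r = 22.4%/12 = 1.86667% = 0.0186667.
Each month: B ← B·(1+r) − $430.00.
Month 1: interest $153.07; balance after payment $7,923.07.
Month 2: interest $147.90; balance after payment $7,640.96.
Month 3: interest $142.63; balance after payment $7,353.60.
Month 4: interest $137.27; balance after payment $7,060.86.
Month 5: interest $131.80; balance after payment $6,762.67.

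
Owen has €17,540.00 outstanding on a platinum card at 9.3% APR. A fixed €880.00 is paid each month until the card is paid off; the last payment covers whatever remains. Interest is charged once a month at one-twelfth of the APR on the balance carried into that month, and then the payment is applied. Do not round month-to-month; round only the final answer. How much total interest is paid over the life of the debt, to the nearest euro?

Monthly rate r = 9.3%/12 = 0.775% = 0.00775.
Payoff takes n = ⌈−ln(1 − rB₀/P)/ln(1+r)⌉ = ⌈21.735⌉ = 22 payments; the last is €647.08.
Total paid = 21·€880.00 + €647.08 = €19,127.08.
Total interest = total paid − principal = €19,127.08 − €17,540.00 = €1,587.08.

€1,587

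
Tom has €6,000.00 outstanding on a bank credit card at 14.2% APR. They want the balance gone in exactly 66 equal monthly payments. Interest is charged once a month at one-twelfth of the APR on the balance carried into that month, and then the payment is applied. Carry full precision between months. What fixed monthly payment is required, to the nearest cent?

Monthly rate r = 14.2%/12 = 1.18333% = 0.0118333.
Level-payment amortization: P = B₀·r / (1 − (1+r)^(−n)) = 6000.00·0.0118333 / (1 − 1.01183^(−66)).
Denominator 1 − (1+r)^(−66) = 0.539947754.
P = 71 / 0.539947754 ≈ 131.49.

€131.49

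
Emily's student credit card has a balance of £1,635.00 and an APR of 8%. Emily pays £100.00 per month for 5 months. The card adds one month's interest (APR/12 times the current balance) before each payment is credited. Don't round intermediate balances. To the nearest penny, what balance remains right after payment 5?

£1,183.52

Monthly rate r = 8%/12 = 0.666667% = 0.00666667.
Each month: B ← B·(1+r) − £100.00.
Month 1: interest £10.90; balance after payment £1,545.90.
Month 2: interest £10.31; balance after payment £1,456.21.
Month 3: interest £9.71; balance after payment £1,365.91.
Month 4: interest £9.11; balance after payment £1,275.02.
Month 5: interest £8.50; balance after payment £1,183.52.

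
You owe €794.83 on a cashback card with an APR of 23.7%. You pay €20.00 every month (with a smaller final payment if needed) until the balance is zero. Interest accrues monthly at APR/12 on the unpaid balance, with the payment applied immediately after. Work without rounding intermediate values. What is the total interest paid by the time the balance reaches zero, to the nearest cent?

Monthly rate r = 23.7%/12 = 1.975% = 0.01975.
Payoff takes n = ⌈−ln(1 − rB₀/P)/ln(1+r)⌉ = ⌈78.570⌉ = 79 payments; the last is €11.44.
Total paid = 78·€20.00 + €11.44 = €1,571.44.
Total interest = total paid − principal = €1,571.44 − €794.83 = €776.61.

€776.61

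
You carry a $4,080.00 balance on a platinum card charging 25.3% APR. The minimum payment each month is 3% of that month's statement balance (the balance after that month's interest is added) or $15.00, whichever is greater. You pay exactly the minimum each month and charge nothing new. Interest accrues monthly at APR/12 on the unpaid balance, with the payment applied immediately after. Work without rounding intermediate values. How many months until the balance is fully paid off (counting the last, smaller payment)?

Monthly rate r = 25.3%/12 = 2.10833% = 0.0210833.
While 3% of the post-interest balance exceeds $15.00, each month B ← (B·(1+r))·(1 − 0.03), i.e. B shrinks by the factor (1+r)·0.97 = 0.99045.
This holds for months 1–221. Entering month 222 the balance is $489.48; 3% of the post-interest balance is now below $15.00, so the flat $15.00 minimum applies from here.
From month 222 a fixed $15.00 at rate r clears $489.48 in 56 more payments. Total: 221 + 56 = 277 months.

277 months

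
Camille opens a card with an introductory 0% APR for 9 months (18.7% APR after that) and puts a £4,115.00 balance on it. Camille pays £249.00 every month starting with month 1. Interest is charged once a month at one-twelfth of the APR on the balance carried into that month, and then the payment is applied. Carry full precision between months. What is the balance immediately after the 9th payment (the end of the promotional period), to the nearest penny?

Promo months 1–9 at r₀ = 0%/12 = 0; months 10+ at r₁ = 18.7%/12 = 0.0155833.
After month 9 (no interest yet): B = £4,115.00 − 9·£249.00 = £1,874.00.

£1,874.00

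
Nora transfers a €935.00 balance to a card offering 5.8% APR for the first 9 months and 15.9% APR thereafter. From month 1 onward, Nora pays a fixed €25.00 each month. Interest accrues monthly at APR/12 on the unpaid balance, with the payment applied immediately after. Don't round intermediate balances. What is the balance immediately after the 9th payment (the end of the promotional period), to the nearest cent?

Promo months 1–9 at r₀ = 5.8%/12 = 0.00483333; months 10+ at r₁ = 15.9%/12 = 0.01325.
After month 9: iterate B ← B·(1+r₀) − €25.00 for 9 months → €747.07.

€747.07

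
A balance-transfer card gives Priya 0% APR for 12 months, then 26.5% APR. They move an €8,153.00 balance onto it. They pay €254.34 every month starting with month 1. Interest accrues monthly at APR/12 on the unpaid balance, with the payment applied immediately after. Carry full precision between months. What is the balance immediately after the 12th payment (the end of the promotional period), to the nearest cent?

€5,100.92

Promo months 1–12 at r₀ = 0%/12 = 0; months 13+ at r₁ = 26.5%/12 = 0.0220833.
After month 12 (no interest yet): B = €8,153.00 − 12·€254.34 = €5,100.92.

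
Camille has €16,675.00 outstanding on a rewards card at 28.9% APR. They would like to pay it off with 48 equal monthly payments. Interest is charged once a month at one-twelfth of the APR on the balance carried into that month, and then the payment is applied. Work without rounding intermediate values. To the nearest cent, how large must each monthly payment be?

€589.78

Monthly rate r = 28.9%/12 = 2.40833% = 0.0240833.
Level-payment amortization: P = B₀·r / (1 − (1+r)^(−n)) = 16675.00·0.0240833 / (1 − 1.02408^(−48)).
Denominator 1 − (1+r)^(−48) = 0.680915515.
P = 401.59 / 0.680915515 ≈ 589.78.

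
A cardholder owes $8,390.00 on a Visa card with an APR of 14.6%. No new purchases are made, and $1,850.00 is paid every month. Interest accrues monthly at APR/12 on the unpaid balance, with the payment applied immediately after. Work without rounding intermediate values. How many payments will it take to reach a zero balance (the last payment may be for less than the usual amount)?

5 months

Monthly rate r = 14.6%/12 = 1.21667% = 0.0121667.
Recurrence: B ← B·(1+r) − $1,850.00.
Month 1: interest $102.08; balance after payment $6,642.08.
Month 2: interest $80.81; balance after payment $4,872.89.
Month 3: interest $59.29; balance after payment $3,082.18.
Month 4: interest $37.50; balance after payment $1,269.68.
Month 5: interest $15.45; balance after payment $0.00.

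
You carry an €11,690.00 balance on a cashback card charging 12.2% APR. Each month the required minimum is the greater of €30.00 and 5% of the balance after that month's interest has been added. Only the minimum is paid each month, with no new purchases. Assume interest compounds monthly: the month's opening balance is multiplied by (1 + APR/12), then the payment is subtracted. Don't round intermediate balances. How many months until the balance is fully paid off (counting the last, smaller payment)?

Monthly rate r = 12.2%/12 = 1.01667% = 0.0101667.
While 5% of the post-interest balance exceeds €30.00, each month B ← (B·(1+r))·(1 − 0.05), i.e. B shrinks by the factor (1+r)·0.95 = 0.95966.
This holds for months 1–73. Entering month 74 the balance is €578.53; 5% of the post-interest balance is now below €30.00, so the flat €30.00 minimum applies from here.
From month 74 a fixed €30.00 at rate r clears €578.53 in 22 more payments. Total: 73 + 22 = 95 months.

95 months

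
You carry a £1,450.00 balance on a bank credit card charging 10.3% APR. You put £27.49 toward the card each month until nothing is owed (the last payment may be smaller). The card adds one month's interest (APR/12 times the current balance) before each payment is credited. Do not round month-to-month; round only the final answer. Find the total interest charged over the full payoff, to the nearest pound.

£489

Monthly rate r = 10.3%/12 = 0.858333% = 0.00858333.
Payoff takes n = ⌈−ln(1 − rB₀/P)/ln(1+r)⌉ = ⌈70.534⌉ = 71 payments; the last is £14.70.
Total paid = 70·£27.49 + £14.70 = £1,939.00.
Total interest = total paid − principal = £1,939.00 − £1,450.00 = £489.00.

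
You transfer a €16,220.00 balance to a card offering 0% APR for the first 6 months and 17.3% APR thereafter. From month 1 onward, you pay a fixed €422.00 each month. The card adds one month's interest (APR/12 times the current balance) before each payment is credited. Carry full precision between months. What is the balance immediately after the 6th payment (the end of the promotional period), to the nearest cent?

€13,688.00

Promo months 1–6 at r₀ = 0%/12 = 0; months 7+ at r₁ = 17.3%/12 = 0.0144167.
After month 6 (no interest yet): B = €16,220.00 − 6·€422.00 = €13,688.00.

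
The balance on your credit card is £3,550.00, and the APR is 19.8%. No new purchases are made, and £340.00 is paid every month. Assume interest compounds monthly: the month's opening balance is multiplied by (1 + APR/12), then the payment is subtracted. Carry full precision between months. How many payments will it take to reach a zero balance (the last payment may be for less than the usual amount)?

12 months

Monthly rate r = 19.8%/12 = 1.65% = 0.0165.
Recurrence: B ← B·(1+r) − £340.00.
Month 1: interest £58.58; balance after payment £3,268.57.
Month 2: interest £53.93; balance after payment £2,982.51.
Closed form: n = −ln(1 − rB₀/P)/ln(1+r) = −ln(0.82772)/ln(1.0165) ≈ 11.554, so the balance reaches zero during payment 12.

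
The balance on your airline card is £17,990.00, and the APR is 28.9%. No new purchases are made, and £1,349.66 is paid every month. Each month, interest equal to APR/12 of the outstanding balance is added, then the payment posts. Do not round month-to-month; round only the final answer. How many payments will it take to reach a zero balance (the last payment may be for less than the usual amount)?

17 payments

Monthly rate r = 28.9%/12 = 2.40833% = 0.0240833.
Recurrence: B ← B·(1+r) − £1,349.66.
Month 1: interest £433.26; balance after payment £17,073.60.
Month 2: interest £411.19; balance after payment £16,135.13.
Closed form: n = −ln(1 − rB₀/P)/ln(1+r) = −ln(0.67899)/ln(1.02408) ≈ 16.268, so the balance reaches zero during payment 17.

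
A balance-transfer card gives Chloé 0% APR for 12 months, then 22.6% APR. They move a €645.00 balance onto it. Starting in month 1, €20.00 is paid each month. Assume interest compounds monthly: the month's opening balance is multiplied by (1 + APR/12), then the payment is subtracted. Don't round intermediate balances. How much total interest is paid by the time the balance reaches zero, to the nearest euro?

€110

Promo months 1–12 at r₀ = 0%/12 = 0; months 13+ at r₁ = 22.6%/12 = 0.0188333.
After month 12 (no interest yet): B = €645.00 − 12·€20.00 = €405.00.
Then at r₁ with €20.00/mo: n₂ = −ln(1 − r₁·B/P)/ln(1+r₁) ≈ 25.74 → 26 more payments.
Total paid = 37·€20.00 + €14.83 = €754.83; interest = €754.83 − €645.00 = €109.83.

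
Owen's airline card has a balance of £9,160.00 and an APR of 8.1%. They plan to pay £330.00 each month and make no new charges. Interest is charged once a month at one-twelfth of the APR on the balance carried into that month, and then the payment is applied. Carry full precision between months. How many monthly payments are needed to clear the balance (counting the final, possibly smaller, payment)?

31 payments

Monthly rate r = 8.1%/12 = 0.675% = 0.00675.
Recurrence: B ← B·(1+r) − £330.00.
Month 1: interest £61.83; balance after payment £8,891.83.
Month 2: interest £60.02; balance after payment £8,621.85.
Closed form: n = −ln(1 − rB₀/P)/ln(1+r) = −ln(0.81264)/ln(1.00675) ≈ 30.840, so the balance reaches zero during payment 31.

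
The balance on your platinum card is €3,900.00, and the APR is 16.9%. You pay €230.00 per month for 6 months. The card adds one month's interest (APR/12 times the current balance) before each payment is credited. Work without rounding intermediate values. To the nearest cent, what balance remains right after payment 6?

Monthly rate r = 16.9%/12 = 1.40833% = 0.0140833.
Each month: B ← B·(1+r) − €230.00.
Month 1: interest €54.92; balance after payment €3,724.93.
Month 2: interest €52.46; balance after payment €3,547.38.
Month 3: interest €49.96; balance after payment €3,367.34.
Month 4: interest €47.42; balance after payment €3,184.77.
Month 5: interest €44.85; balance after payment €2,999.62.
Month 6: interest €42.24; balance after payment €2,811.86.

€2,811.86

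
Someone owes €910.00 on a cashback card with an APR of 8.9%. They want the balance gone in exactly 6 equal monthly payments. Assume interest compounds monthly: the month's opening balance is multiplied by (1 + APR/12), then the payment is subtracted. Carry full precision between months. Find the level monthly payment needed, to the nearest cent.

€155.63

Monthly rate r = 8.9%/12 = 0.741667% = 0.00741667.
Level-payment amortization: P = B₀·r / (1 − (1+r)^(−n)) = 910.00·0.00741667 / (1 − 1.00742^(−6)).
Denominator 1 − (1+r)^(−6) = 0.0433673247.
P = 6.74917 / 0.0433673247 ≈ 155.63.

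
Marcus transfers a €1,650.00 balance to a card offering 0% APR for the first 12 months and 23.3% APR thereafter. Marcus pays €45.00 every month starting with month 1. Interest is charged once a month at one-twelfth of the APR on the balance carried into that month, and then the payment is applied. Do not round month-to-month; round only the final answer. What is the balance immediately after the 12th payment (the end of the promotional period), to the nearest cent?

Promo months 1–12 at r₀ = 0%/12 = 0; months 13+ at r₁ = 23.3%/12 = 0.0194167.
After month 12 (no interest yet): B = €1,650.00 − 12·€45.00 = €1,110.00.

€1,110.00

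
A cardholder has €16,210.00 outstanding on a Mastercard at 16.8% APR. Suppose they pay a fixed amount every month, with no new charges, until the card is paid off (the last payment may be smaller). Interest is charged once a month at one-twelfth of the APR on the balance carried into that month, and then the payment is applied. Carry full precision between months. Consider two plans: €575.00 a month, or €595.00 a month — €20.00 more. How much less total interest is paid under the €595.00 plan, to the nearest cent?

Monthly rate r = 16.8%/12 = 1.4% = 0.014.
At €575.00/mo: n = ⌈−ln(1 − rB₀/P)/ln(1+r)⌉ = 37 payments (last €62.03); total interest = total paid − €16,210.00 = €4,552.03.
At €595.00/mo: 35 payments (last €326.99); total interest €4,346.99.
Interest saved = €4,552.03 − €4,346.99 = €205.04.

€205.04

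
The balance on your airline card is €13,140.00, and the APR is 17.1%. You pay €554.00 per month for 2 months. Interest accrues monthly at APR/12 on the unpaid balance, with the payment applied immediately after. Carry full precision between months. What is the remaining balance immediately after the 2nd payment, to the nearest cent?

€12,401.26

Monthly rate r = 17.1%/12 = 1.425% = 0.01425.
Each month: B ← B·(1+r) − €554.00.
Month 1: interest €187.25; balance after payment €12,773.25.
Month 2: interest €182.02; balance after payment €12,401.26.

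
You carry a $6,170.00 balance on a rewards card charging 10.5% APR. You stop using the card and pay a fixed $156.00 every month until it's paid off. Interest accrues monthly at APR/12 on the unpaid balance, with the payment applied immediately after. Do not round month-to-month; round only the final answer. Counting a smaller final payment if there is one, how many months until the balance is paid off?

49 payments

Monthly rate r = 10.5%/12 = 0.875% = 0.00875.
Recurrence: B ← B·(1+r) − $156.00.
Month 1: interest $53.99; balance after payment $6,067.99.
Month 2: interest $53.09; balance after payment $5,965.08.
Closed form: n = −ln(1 − rB₀/P)/ln(1+r) = −ln(0.65393)/ln(1.00875) ≈ 48.756, so the balance reaches zero during payment 49.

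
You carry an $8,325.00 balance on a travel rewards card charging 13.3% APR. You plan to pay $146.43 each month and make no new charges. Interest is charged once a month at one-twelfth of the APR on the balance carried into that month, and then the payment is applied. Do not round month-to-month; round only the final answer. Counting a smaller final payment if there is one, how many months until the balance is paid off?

91 payments

Monthly rate r = 13.3%/12 = 1.10833% = 0.0110833.
Recurrence: B ← B·(1+r) − $146.43.
Month 1: interest $92.27; balance after payment $8,270.84.
Month 2: interest $91.67; balance after payment $8,216.08.
Closed form: n = −ln(1 − rB₀/P)/ln(1+r) = −ln(0.36988)/ln(1.01108) ≈ 90.233, so the balance reaches zero during payment 91.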